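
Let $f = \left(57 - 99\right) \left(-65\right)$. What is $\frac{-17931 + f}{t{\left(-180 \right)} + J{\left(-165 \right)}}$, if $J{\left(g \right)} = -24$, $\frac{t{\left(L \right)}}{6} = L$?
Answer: $\frac{5067}{368} \approx 13.769$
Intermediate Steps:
$t{\left(L \right)} = 6 L$
$f = 2730$ ($f = \left(-42\right) \left(-65\right) = 2730$)
$\frac{-17931 + f}{t{\left(-180 \right)} + J{\left(-165 \right)}} = \frac{-17931 + 2730}{6 \left(-180\right) - 24} = - \frac{15201}{-1080 - 24} = - \frac{15201}{-1104} = \left(-15201\right) \left(- \frac{1}{1104}\right) = \frac{5067}{368}$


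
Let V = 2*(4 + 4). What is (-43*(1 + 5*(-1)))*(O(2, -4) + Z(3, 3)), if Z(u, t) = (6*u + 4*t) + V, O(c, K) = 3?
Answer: 8428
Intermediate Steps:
V = 16 (V = 2*8 = 16)
Z(u, t) = 16 + 4*t + 6*u (Z(u, t) = (6*u + 4*t) + 16 = (4*t + 6*u) + 16 = 16 + 4*t + 6*u)
(-43*(1 + 5*(-1)))*(O(2, -4) + Z(3, 3)) = (-43*(1 + 5*(-1)))*(3 + (16 + 4*3 + 6*3)) = (-43*(1 - 5))*(3 + (16 + 12 + 18)) = (-43*(-4))*(3 + 46) = 172*49 = 8428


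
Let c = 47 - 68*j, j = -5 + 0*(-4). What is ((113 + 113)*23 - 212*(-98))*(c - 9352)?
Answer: -232856910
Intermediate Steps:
j = -5 (j = -5 + 0 = -5)
c = 387 (c = 47 - 68*(-5) = 47 + 340 = 387)
((113 + 113)*23 - 212*(-98))*(c - 9352) = ((113 + 113)*23 - 212*(-98))*(387 - 9352) = (226*23 + 20776)*(-8965) = (5198 + 20776)*(-8965) = 25974*(-8965) = -232856910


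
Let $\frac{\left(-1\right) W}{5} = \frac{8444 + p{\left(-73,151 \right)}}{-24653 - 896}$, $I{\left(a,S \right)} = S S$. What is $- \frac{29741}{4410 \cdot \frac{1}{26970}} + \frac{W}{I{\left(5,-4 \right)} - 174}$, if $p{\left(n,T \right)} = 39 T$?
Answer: $- \frac{107931023230733}{593401074} \approx -1.8189 \cdot 10^{5}$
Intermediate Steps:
$I{\left(a,S \right)} = S^{2}$
$W = \frac{71665}{25549}$ ($W = - 5 \frac{8444 + 39 \cdot 151}{-24653 - 896} = - 5 \frac{8444 + 5889}{-25549} = - 5 \cdot 14333 \left(- \frac{1}{25549}\right) = \left(-5\right) \left(- \frac{14333}{25549}\right) = \frac{71665}{25549} \approx 2.805$)
$- \frac{29741}{4410 \cdot \frac{1}{26970}} + \frac{W}{I{\left(5,-4 \right)} - 174} = - \frac{29741}{4410 \cdot \frac{1}{26970}} + \frac{71665}{25549 \left(\left(-4\right)^{2} - 174\right)} = - \frac{29741}{4410 \cdot \frac{1}{26970}} + \frac{71665}{25549 \left(16 - 174\right)} = - \frac{29741}{\frac{147}{899}} + \frac{71665}{25549 \left(-158\right)} = \left(-29741\right) \frac{899}{147} + \frac{71665}{25549} \left(- \frac{1}{158}\right) = - \frac{26737159}{147} - \frac{71665}{4036742} = - \frac{107931023230733}{593401074}$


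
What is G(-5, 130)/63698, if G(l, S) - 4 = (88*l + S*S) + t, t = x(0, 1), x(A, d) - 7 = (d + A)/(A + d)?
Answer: 8236/31849 ≈ 0.25860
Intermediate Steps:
x(A, d) = 8 (x(A, d) = 7 + (d + A)/(A + d) = 7 + (A + d)/(A + d) = 7 + 1 = 8)
t = 8
G(l, S) = 12 + S² + 88*l (G(l, S) = 4 + ((88*l + S*S) + 8) = 4 + ((88*l + S²) + 8) = 4 + ((S² + 88*l) + 8) = 4 + (8 + S² + 88*l) = 12 + S² + 88*l)
G(-5, 130)/63698 = (12 + 130² + 88*(-5))/63698 = (12 + 16900 - 440)*(1/63698) = 16472*(1/63698) = 8236/31849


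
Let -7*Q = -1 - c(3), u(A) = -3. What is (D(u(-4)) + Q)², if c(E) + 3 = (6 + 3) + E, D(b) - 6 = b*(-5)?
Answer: 24649/49 ≈ 503.04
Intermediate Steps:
D(b) = 6 - 5*b (D(b) = 6 + b*(-5) = 6 - 5*b)
c(E) = 6 + E (c(E) = -3 + ((6 + 3) + E) = -3 + (9 + E) = 6 + E)
Q = 10/7 (Q = -(-1 - (6 + 3))/7 = -(-1 - 1*9)/7 = -(-1 - 9)/7 = -⅐*(-10) = 10/7 ≈ 1.4286)
(D(u(-4)) + Q)² = ((6 - 5*(-3)) + 10/7)² = ((6 + 15) + 10/7)² = (21 + 10/7)² = (157/7)² = 24649/49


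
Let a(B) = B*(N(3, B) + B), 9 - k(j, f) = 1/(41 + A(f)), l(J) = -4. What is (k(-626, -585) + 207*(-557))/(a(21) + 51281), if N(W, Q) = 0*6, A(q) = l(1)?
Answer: -4265731/1913714 ≈ -2.2290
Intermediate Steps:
A(q) = -4
k(j, f) = 332/37 (k(j, f) = 9 - 1/(41 - 4) = 9 - 1/37 = 332/37)
N(W, Q) = 0
a(B) = B² (a(B) = B*(0 + B) = B*B = B²)
(k(-626, -585) + 207*(-557))/(a(21) + 51281) = (332/37 + 207*(-557))/(21² + 51281) = (332/37 - 115299)/(441 + 51281) = -4265731/37/51722 = -4265731/37*1/51722 = -4265731/1913714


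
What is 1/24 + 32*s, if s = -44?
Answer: -33791/24 ≈ -1408.0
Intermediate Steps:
1/24 + 32*s = 1/24 + 32*(-44) = 1/24 - 1408 = -33791/24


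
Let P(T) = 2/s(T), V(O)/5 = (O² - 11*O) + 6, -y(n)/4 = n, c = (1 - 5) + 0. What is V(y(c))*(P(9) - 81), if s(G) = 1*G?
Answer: -312610/9 ≈ -34734.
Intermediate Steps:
c = -4 (c = -4 + 0 = -4)
y(n) = -4*n
s(G) = G
V(O) = 30 - 55*O + 5*O² (V(O) = 5*((O² - 11*O) + 6) = 5*(6 + O² - 11*O) = 30 - 55*O + 5*O²)
P(T) = 2/T
V(y(c))*(P(9) - 81) = (30 - (-220)*(-4) + 5*(-4*(-4))²)*(2/9 - 81) = (30 - 55*16 + 5*16²)*(2*(⅑) - 81) = (30 - 880 + 5*256)*(2/9 - 81) = (30 - 880 + 1280)*(-727/9) = 430*(-727/9) = -312610/9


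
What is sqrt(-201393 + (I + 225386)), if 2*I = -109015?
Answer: 3*I*sqrt(13562)/2 ≈ 174.68*I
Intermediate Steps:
I = -109015/2 (I = (1/2)*(-109015) = -109015/2 ≈ -54508.)
sqrt(-201393 + (I + 225386)) = sqrt(-201393 + (-109015/2 + 225386)) = sqrt(-201393 + 341757/2) = sqrt(-61029/2) = 3*I*sqrt(13562)/2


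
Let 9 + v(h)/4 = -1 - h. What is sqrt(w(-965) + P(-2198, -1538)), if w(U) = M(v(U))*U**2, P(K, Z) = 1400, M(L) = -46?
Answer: 5*I*sqrt(1713398) ≈ 6544.8*I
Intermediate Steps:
v(h) = -40 - 4*h (v(h) = -36 + 4*(-1 - h) = -36 + (-4 - 4*h) = -40 - 4*h)
w(U) = -46*U**2
sqrt(w(-965) + P(-2198, -1538)) = sqrt(-46*(-965)**2 + 1400) = sqrt(-46*931225 + 1400) = sqrt(-42836350 + 1400) = sqrt(-42834950) = 5*I*sqrt(1713398)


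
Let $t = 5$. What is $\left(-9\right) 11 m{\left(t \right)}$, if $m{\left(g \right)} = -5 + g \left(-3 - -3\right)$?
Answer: $495$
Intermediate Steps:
$m{\left(g \right)} = -5$ ($m{\left(g \right)} = -5 + g \left(-3 + 3\right) = -5 + g 0 = -5 + 0 = -5$)
$\left(-9\right) 11 m{\left(t \right)} = \left(-9\right) 11 \left(-5\right) = \left(-99\right) \left(-5\right) = 495$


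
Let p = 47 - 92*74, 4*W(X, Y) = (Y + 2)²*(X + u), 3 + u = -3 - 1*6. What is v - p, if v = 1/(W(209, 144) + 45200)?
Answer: 7403382894/1095013 ≈ 6761.0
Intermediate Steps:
u = -12 (u = -3 + (-3 - 1*6) = -3 + (-3 - 6) = -3 - 9 = -12)
W(X, Y) = (2 + Y)²*(-12 + X)/4 (W(X, Y) = ((Y + 2)²*(X - 12))/4 = ((2 + Y)²*(-12 + X))/4 = (2 + Y)²*(-12 + X)/4)
p = -6761 (p = 47 - 6808 = -6761)
v = 1/1095013 (v = 1/((2 + 144)²*(-12 + 209)/4 + 45200) = 1/((¼)*146²*197 + 45200) = 1/((¼)*21316*197 + 45200) = 1/(1049813 + 45200) = 1/1095013 ≈ 9.1323e-7)
v - p = 1/1095013 - 1*(-6761) = 1/1095013 + 6761 = 7403382894/1095013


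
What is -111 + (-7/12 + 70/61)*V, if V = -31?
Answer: -94055/732 ≈ -128.49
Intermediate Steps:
-111 + (-7/12 + 70/61)*V = -111 + (-7/12 + 70/61)*(-31) = -111 + (413/732)*(-31) = -111 - 12803/732 = -94055/732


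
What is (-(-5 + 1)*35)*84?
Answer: 11760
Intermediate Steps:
(-(-5 + 1)*35)*84 = (-1*(-4)*35)*84 = (4*35)*84 = 140*84 = 11760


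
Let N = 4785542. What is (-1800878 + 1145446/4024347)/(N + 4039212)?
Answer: -3623678415610/17756936142819 ≈ -0.20407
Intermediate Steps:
(-1800878 + 1145446/4024347)/(N + 4039212) = (-1800878 + 1145446/4024347)/(4785542 + 4039212) = (-1800878 + 1145446*(1/4024347))/8824754 = (-1800878 + 1145446/4024347)*(1/8824754) = -7247356831220/4024347*1/8824754 = -3623678415610/17756936142819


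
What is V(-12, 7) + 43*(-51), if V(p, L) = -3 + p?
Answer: -2208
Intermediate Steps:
V(-12, 7) + 43*(-51) = (-3 - 12) + 43*(-51) = -15 - 2193 = -2208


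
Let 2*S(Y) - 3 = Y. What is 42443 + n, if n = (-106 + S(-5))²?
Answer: 53892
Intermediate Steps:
S(Y) = 3/2 + Y/2
n = 11449 (n = (-106 + (3/2 + (½)*(-5)))² = (-106 + (3/2 - 5/2))² = (-106 - 1)² = (-107)² = 11449)
42443 + n = 42443 + 11449 = 53892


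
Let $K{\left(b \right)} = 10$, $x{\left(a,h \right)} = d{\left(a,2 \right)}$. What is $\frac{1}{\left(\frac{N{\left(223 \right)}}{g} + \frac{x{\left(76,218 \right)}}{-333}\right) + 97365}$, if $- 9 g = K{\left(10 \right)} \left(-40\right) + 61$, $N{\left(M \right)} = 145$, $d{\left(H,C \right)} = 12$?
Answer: $\frac{12543}{1221297028} \approx 1.027 \cdot 10^{-5}$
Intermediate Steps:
$x{\left(a,h \right)} = 12$
$g = \frac{113}{3}$ ($g = - \frac{10 \left(-40\right) + 61}{9} = - \frac{-400 + 61}{9} = \left(- \frac{1}{9}\right) \left(-339\right) = \frac{113}{3} \approx 37.667$)
$\frac{1}{\left(\frac{N{\left(223 \right)}}{g} + \frac{x{\left(76,218 \right)}}{-333}\right) + 97365} = \frac{1}{\left(\frac{145}{\frac{113}{3}} + \frac{12}{-333}\right) + 97365} = \frac{1}{\left(145 \cdot \frac{3}{113} + 12 \left(- \frac{1}{333}\right)\right) + 97365} = \frac{1}{\left(\frac{435}{113} - \frac{4}{111}\right) + 97365} = \frac{1}{\frac{47833}{12543} + 97365} = \frac{1}{\frac{1221297028}{12543}} = \frac{12543}{1221297028}$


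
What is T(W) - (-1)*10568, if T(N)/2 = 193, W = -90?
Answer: 10954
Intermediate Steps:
T(N) = 386 (T(N) = 2*193 = 386)
T(W) - (-1)*10568 = 386 - (-1)*10568 = 386 - 1*(-10568) = 386 + 10568 = 10954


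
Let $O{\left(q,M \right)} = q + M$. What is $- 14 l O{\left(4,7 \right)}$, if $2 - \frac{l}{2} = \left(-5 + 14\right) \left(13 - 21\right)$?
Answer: $-22792$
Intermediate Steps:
$O{\left(q,M \right)} = M + q$
$l = 148$ ($l = 4 - 2 \left(-5 + 14\right) \left(13 - 21\right) = 4 - 2 \cdot 9 \left(-8\right) = 4 - -144 = 4 + 144 = 148$)
$- 14 l O{\left(4,7 \right)} = \left(-14\right) 148 \left(7 + 4\right) = \left(-2072\right) 11 = -22792$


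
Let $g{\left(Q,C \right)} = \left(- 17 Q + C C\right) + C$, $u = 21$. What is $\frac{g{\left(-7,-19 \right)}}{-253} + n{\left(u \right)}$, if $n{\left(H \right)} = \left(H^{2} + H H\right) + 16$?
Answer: $\frac{226733}{253} \approx 896.18$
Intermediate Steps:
$g{\left(Q,C \right)} = C + C^{2} - 17 Q$ ($g{\left(Q,C \right)} = \left(- 17 Q + C^{2}\right) + C = \left(C^{2} - 17 Q\right) + C = C + C^{2} - 17 Q$)
$n{\left(H \right)} = 16 + 2 H^{2}$ ($n{\left(H \right)} = \left(H^{2} + H^{2}\right) + 16 = 2 H^{2} + 16 = 16 + 2 H^{2}$)
$\frac{g{\left(-7,-19 \right)}}{-253} + n{\left(u \right)} = \frac{-19 + \left(-19\right)^{2} - -119}{-253} + \left(16 + 2 \cdot 21^{2}\right) = \left(-19 + 361 + 119\right) \left(- \frac{1}{253}\right) + \left(16 + 2 \cdot 441\right) = 461 \left(- \frac{1}{253}\right) + \left(16 + 882\right) = - \frac{461}{253} + 898 = \frac{226733}{253}$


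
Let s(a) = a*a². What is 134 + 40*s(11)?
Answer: 53374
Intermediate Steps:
s(a) = a³
134 + 40*s(11) = 134 + 40*11³ = 134 + 40*1331 = 134 + 53240 = 53374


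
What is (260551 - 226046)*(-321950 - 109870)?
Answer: -14899949100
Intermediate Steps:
(260551 - 226046)*(-321950 - 109870) = 34505*(-431820) = -14899949100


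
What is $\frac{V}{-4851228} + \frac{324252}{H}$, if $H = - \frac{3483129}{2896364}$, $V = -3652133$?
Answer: $- \frac{1518675627755020609}{5632484310804} \approx -2.6963 \cdot 10^{5}$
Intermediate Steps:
$H = - \frac{3483129}{2896364}$ ($H = \left(-3483129\right) \frac{1}{2896364} = - \frac{3483129}{2896364} \approx -1.2026$)
$\frac{V}{-4851228} + \frac{324252}{H} = - \frac{3652133}{-4851228} + \frac{324252}{- \frac{3483129}{2896364}} = \left(-3652133\right) \left(- \frac{1}{4851228}\right) + 324252 \left(- \frac{2896364}{3483129}\right) = \frac{3652133}{4851228} - \frac{313050606576}{1161043} = - \frac{1518675627755020609}{5632484310804}$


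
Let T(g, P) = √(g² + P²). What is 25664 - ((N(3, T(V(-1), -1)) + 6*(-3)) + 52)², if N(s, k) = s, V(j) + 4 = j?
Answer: 24295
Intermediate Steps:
V(j) = -4 + j
T(g, P) = √(P² + g²)
25664 - ((N(3, T(V(-1), -1)) + 6*(-3)) + 52)² = 25664 - ((3 + 6*(-3)) + 52)² = 25664 - ((3 - 18) + 52)² = 25664 - (-15 + 52)² = 25664 - 1*37² = 25664 - 1*1369 = 25664 - 1369 = 24295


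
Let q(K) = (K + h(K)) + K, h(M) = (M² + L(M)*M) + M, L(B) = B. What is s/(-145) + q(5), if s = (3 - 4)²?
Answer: 9424/145 ≈ 64.993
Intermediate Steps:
h(M) = M + 2*M² (h(M) = (M² + M*M) + M = (M² + M²) + M = 2*M² + M = M + 2*M²)
q(K) = 2*K + K*(1 + 2*K) (q(K) = (K + K*(1 + 2*K)) + K = 2*K + K*(1 + 2*K))
s = 1 (s = (-1)² = 1)
s/(-145) + q(5) = 1/(-145) + 5*(3 + 2*5) = -1/145*1 + 5*(3 + 10) = -1/145 + 5*13 = -1/145 + 65 = 9424/145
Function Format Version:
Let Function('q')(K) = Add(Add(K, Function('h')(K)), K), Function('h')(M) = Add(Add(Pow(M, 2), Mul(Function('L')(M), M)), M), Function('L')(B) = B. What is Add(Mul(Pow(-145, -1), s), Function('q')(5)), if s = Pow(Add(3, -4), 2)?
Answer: Rational(9424, 145) ≈ 64.993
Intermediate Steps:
Function('h')(M) = Add(M, Mul(2, Pow(M, 2))) (Function('h')(M) = Add(Add(Pow(M, 2), Mul(M, M)), M) = Add(Add(Pow(M, 2), Pow(M, 2)), M) = Add(Mul(2, Pow(M, 2)), M) = Add(M, Mul(2, Pow(M, 2))))
Function('q')(K) = Add(Mul(2, K), Mul(K, Add(1, Mul(2, K)))) (Function('q')(K) = Add(Add(K, Mul(K, Add(1, Mul(2, K)))), K) = Add(Mul(2, K), Mul(K, Add(1, Mul(2, K)))))
s = 1 (s = Pow(-1, 2) = 1)
Add(Mul(Pow(-145, -1), s), Function('q')(5)) = Add(Mul(Pow(-145, -1), 1), Mul(5, Add(3, Mul(2, 5)))) = Add(Mul(Rational(-1, 145), 1), Mul(5, Add(3, 10))) = Add(Rational(-1, 145), Mul(5, 13)) = Add(Rational(-1, 145), 65) = Rational(9424, 145)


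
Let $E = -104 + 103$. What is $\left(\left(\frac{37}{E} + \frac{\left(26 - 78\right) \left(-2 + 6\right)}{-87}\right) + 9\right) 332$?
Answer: $- \frac{739696}{87} \approx -8502.3$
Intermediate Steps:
$E = -1$
$\left(\left(\frac{37}{E} + \frac{\left(26 - 78\right) \left(-2 + 6\right)}{-87}\right) + 9\right) 332 = \left(\left(\frac{37}{-1} + \frac{\left(26 - 78\right) \left(-2 + 6\right)}{-87}\right) + 9\right) 332 = \left(\left(37 \left(-1\right) + \left(-52\right) 4 \left(- \frac{1}{87}\right)\right) + 9\right) 332 = \left(\left(-37 - - \frac{208}{87}\right) + 9\right) 332 = \left(\left(-37 + \frac{208}{87}\right) + 9\right) 332 = \left(- \frac{3011}{87} + 9\right) 332 = \left(- \frac{2228}{87}\right) 332 = - \frac{739696}{87}$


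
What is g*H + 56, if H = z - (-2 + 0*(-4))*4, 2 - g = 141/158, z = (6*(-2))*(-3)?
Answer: 8274/79 ≈ 104.73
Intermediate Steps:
z = 36 (z = -12*(-3) = 36)
g = 175/158 (g = 2 - 141/158 = 175/158 ≈ 1.1076)
H = 44 (H = 36 - (-2 + 0*(-4))*4 = 36 - (-2 + 0)*4 = 36 - (-2)*4 = 36 - 1*(-8) = 36 + 8 = 44)
g*H + 56 = (175/158)*44 + 56 = 3850/79 + 56 = 8274/79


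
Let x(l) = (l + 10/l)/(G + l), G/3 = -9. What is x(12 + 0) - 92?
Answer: -8357/90 ≈ -92.856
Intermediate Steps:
G = -27 (G = 3*(-9) = -27)
x(l) = (l + 10/l)/(-27 + l)
x(12 + 0) - 92 = (10 + (12 + 0)**2)/((12 + 0)*(-27 + (12 + 0))) - 92 = (10 + 12**2)/(12*(-27 + 12)) - 92 = (1/12)*(10 + 144)/(-15) - 92 = (1/12)*(-1/15)*154 - 92 = -77/90 - 92 = -8357/90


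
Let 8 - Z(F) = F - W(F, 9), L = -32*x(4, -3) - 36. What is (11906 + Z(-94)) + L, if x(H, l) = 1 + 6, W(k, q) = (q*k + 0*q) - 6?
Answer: 10896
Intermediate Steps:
W(k, q) = -6 + k*q (W(k, q) = (k*q + 0) - 6 = k*q - 6 = -6 + k*q)
x(H, l) = 7
L = -260 (L = -32*7 - 36 = -224 - 36 = -260)
Z(F) = 2 + 8*F (Z(F) = 8 - (F - (-6 + F*9)) = 8 - (F - (-6 + 9*F)) = 8 - (F + (6 - 9*F)) = 8 - (6 - 8*F) = 8 + (-6 + 8*F) = 2 + 8*F)
(11906 + Z(-94)) + L = (11906 + (2 + 8*(-94))) - 260 = (11906 + (2 - 752)) - 260 = (11906 - 750) - 260 = 11156 - 260 = 10896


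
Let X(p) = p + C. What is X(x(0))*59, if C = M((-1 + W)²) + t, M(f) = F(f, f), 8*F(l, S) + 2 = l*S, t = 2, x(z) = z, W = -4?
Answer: 37701/8 ≈ 4712.6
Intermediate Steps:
F(l, S) = -¼ + S*l/8 (F(l, S) = -¼ + (l*S)/8 = -¼ + (S*l)/8 = -¼ + S*l/8)
M(f) = -¼ + f²/8 (M(f) = -¼ + f*f/8 = -¼ + f²/8)
C = 639/8 (C = (-¼ + ((-1 - 4)²)²/8) + 2 = (-¼ + ((-5)²)²/8) + 2 = (-¼ + (⅛)*25²) + 2 = (-¼ + (⅛)*625) + 2 = (-¼ + 625/8) + 2 = 623/8 + 2 = 639/8 ≈ 79.875)
X(p) = 639/8 + p (X(p) = p + 639/8 = 639/8 + p)
X(x(0))*59 = (639/8 + 0)*59 = (639/8)*59 = 37701/8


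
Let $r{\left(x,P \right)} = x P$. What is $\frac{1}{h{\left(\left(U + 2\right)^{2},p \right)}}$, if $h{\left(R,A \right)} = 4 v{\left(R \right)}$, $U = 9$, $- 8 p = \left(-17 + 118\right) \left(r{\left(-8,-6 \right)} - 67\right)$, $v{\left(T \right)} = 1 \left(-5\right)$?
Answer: $- \frac{1}{20} \approx -0.05$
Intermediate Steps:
$r{\left(x,P \right)} = P x$
$v{\left(T \right)} = -5$
$p = \frac{1919}{8}$ ($p = - \frac{\left(-17 + 118\right) \left(\left(-6\right) \left(-8\right) - 67\right)}{8} = - \frac{101 \left(48 - 67\right)}{8} = - \frac{101 \left(-19\right)}{8} = \left(- \frac{1}{8}\right) \left(-1919\right) = \frac{1919}{8} \approx 239.88$)
$h{\left(R,A \right)} = -20$ ($h{\left(R,A \right)} = 4 \left(-5\right) = -20$)
$\frac{1}{h{\left(\left(U + 2\right)^{2},p \right)}} = \frac{1}{-20} = - \frac{1}{20}$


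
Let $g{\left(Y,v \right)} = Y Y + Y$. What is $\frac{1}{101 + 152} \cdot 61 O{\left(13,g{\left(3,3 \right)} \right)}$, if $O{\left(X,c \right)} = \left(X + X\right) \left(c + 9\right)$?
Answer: $\frac{33306}{253} \approx 131.64$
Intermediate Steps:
$g{\left(Y,v \right)} = Y + Y^{2}$ ($g{\left(Y,v \right)} = Y^{2} + Y = Y + Y^{2}$)
$O{\left(X,c \right)} = 2 X \left(9 + c\right)$
$\frac{1}{101 + 152} \cdot 61 O{\left(13,g{\left(3,3 \right)} \right)} = \frac{1}{101 + 152} \cdot 61 \cdot 2 \cdot 13 \left(9 + 3 \left(1 + 3\right)\right) = \frac{1}{253} \cdot 61 \cdot 2 \cdot 13 \left(9 + 3 \cdot 4\right) = \frac{1}{253} \cdot 61 \cdot 2 \cdot 13 \left(9 + 12\right) = \frac{61 \cdot 2 \cdot 13 \cdot 21}{253} = \frac{61}{253} \cdot 546 = \frac{33306}{253}$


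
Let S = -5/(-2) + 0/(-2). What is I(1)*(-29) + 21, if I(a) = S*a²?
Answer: -103/2 ≈ -51.500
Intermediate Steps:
S = 5/2 (S = -5*(-½) + 0*(-½) = 5/2 + 0 = 5/2 ≈ 2.5000)
I(a) = 5*a²/2
I(1)*(-29) + 21 = ((5/2)*1²)*(-29) + 21 = ((5/2)*1)*(-29) + 21 = (5/2)*(-29) + 21 = -145/2 + 21 = -103/2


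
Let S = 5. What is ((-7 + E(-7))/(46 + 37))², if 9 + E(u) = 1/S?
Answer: 6241/172225 ≈ 0.036237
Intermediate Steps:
E(u) = -44/5 (E(u) = -9 + 1/5 = -9 + ⅕ = -44/5)
((-7 + E(-7))/(46 + 37))² = ((-7 - 44/5)/(46 + 37))² = (-79/5/83)² = (-79/5*1/83)² = (-79/415)² = 6241/172225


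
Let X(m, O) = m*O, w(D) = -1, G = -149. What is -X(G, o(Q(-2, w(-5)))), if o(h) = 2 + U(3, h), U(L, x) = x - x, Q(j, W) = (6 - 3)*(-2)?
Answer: 298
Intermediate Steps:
Q(j, W) = -6 (Q(j, W) = 3*(-2) = -6)
U(L, x) = 0
o(h) = 2 (o(h) = 2 + 0 = 2)
X(m, O) = O*m
-X(G, o(Q(-2, w(-5)))) = -2*(-149) = -1*(-298) = 298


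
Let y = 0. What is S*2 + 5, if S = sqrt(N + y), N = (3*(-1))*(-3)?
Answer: 11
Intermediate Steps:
N = 9 (N = -3*(-3) = 9)
S = 3 (S = sqrt(9 + 0) = sqrt(9) = 3)
S*2 + 5 = 3*2 + 5 = 6 + 5 = 11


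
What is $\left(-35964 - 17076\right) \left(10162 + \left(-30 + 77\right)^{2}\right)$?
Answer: $-656157840$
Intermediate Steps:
$\left(-35964 - 17076\right) \left(10162 + \left(-30 + 77\right)^{2}\right) = - 53040 \left(10162 + 47^{2}\right) = - 53040 \left(10162 + 2209\right) = \left(-53040\right) 12371 = -656157840$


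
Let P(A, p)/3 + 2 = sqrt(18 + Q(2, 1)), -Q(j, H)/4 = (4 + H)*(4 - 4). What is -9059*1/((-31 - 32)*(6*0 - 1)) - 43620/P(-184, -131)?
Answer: -139919/63 - 21810*sqrt(2)/7 ≈ -6627.2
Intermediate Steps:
Q(j, H) = 0 (Q(j, H) = -4*(4 + H)*(4 - 4) = -4*(4 + H)*0 = -4*0 = 0)
P(A, p) = -6 + 9*sqrt(2) (P(A, p) = -6 + 3*sqrt(18 + 0) = -6 + 3*sqrt(18) = -6 + 3*(3*sqrt(2)) = -6 + 9*sqrt(2))
-9059*1/((-31 - 32)*(6*0 - 1)) - 43620/P(-184, -131) = -9059*1/((-31 - 32)*(6*0 - 1)) - 43620/(-6 + 9*sqrt(2)) = -9059*(-1/(63*(0 - 1))) - 43620/(-6 + 9*sqrt(2)) = -9059/((-63*(-1))) - 43620/(-6 + 9*sqrt(2)) = -9059/63 - 43620/(-6 + 9*sqrt(2))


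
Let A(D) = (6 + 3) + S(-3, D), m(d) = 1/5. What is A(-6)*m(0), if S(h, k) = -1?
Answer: 8/5 ≈ 1.6000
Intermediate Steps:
m(d) = ⅕ (m(d) = 1*(⅕) = ⅕)
A(D) = 8 (A(D) = (6 + 3) - 1 = 9 - 1 = 8)
A(-6)*m(0) = 8*(⅕) = 8/5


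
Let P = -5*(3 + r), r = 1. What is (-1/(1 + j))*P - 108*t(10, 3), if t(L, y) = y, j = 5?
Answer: -962/3 ≈ -320.67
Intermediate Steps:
P = -20 (P = -5*(3 + 1) = -5*4 = -20)
(-1/(1 + j))*P - 108*t(10, 3) = (-1/(1 + 5))*(-20) - 108*3 = (-1/6)*(-20) - 324 = ((⅙)*(-1))*(-20) - 324 = -⅙*(-20) - 324 = 10/3 - 324 = -962/3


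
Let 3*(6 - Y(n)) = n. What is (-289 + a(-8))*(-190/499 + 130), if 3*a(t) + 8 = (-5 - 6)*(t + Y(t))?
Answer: -57069320/1497 ≈ -38122.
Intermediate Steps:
Y(n) = 6 - n/3
a(t) = -74/3 - 22*t/9 (a(t) = -8/3 + ((-5 - 6)*(t + (6 - t/3)))/3 = -8/3 + (-11*(6 + 2*t/3))/3 = -8/3 + (-66 - 22*t/3)/3 = -8/3 + (-22 - 22*t/9) = -74/3 - 22*t/9)
(-289 + a(-8))*(-190/499 + 130) = (-289 + (-74/3 - 22/9*(-8)))*(-190/499 + 130) = (-289 + (-74/3 + 176/9))*(-190*1/499 + 130) = (-289 - 46/9)*(-190/499 + 130) = -2647/9*64680/499 = -57069320/1497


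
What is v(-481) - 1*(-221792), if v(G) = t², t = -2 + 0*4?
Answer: 221796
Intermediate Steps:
t = -2 (t = -2 + 0 = -2)
v(G) = 4 (v(G) = (-2)² = 4)
v(-481) - 1*(-221792) = 4 - 1*(-221792) = 4 + 221792 = 221796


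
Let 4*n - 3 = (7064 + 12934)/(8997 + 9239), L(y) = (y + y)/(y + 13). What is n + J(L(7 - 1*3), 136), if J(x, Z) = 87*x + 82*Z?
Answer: 6940527161/620024 ≈ 11194.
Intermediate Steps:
L(y) = 2*y/(13 + y) (L(y) = (2*y)/(13 + y) = 2*y/(13 + y))
n = 37353/36472 (n = 3/4 + ((7064 + 12934)/(8997 + 9239))/4 = 3/4 + (19998/18236)/4 = 3/4 + (19998*(1/18236))/4 = 3/4 + (1/4)*(9999/9118) = 3/4 + 9999/36472 = 37353/36472 ≈ 1.0242)
J(x, Z) = 82*Z + 87*x
n + J(L(7 - 1*3), 136) = 37353/36472 + (82*136 + 87*(2*(7 - 1*3)/(13 + (7 - 1*3)))) = 37353/36472 + (11152 + 87*(2*(7 - 3)/(13 + (7 - 3)))) = 37353/36472 + (11152 + 87*(2*4/(13 + 4))) = 37353/36472 + (11152 + 87*(2*4/17)) = 37353/36472 + (11152 + 87*(2*4*(1/17))) = 37353/36472 + (11152 + 87*(8/17)) = 37353/36472 + (11152 + 696/17) = 37353/36472 + 190280/17 = 6940527161/620024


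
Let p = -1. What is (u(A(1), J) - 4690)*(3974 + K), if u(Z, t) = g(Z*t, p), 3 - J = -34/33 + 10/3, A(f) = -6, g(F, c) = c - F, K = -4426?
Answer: 23302860/11 ≈ 2.1184e+6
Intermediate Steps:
J = 23/33 (J = 3 - (-34/33 + 10/3) = 3 - 1*76/33 = 3 - 76/33 = 23/33 ≈ 0.69697)
u(Z, t) = -1 - Z*t
(u(A(1), J) - 4690)*(3974 + K) = ((-1 - 1*(-6)*23/33) - 4690)*(3974 - 4426) = ((-1 + 46/11) - 4690)*(-452) = (35/11 - 4690)*(-452) = -51555/11*(-452) = 23302860/11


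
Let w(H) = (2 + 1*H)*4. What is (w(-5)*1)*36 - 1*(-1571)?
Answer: 1139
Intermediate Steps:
w(H) = 8 + 4*H (w(H) = (2 + H)*4 = 8 + 4*H)
(w(-5)*1)*36 - 1*(-1571) = ((8 + 4*(-5))*1)*36 - 1*(-1571) = ((8 - 20)*1)*36 + 1571 = -12*1*36 + 1571 = -12*36 + 1571 = -432 + 1571 = 1139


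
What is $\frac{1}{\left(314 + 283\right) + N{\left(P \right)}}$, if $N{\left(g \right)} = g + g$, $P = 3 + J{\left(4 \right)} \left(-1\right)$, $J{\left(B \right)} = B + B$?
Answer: $\frac{1}{587} \approx 0.0017036$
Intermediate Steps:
$J{\left(B \right)} = 2 B$
$P = -5$ ($P = 3 + 2 \cdot 4 \left(-1\right) = 3 + 8 \left(-1\right) = 3 - 8 = -5$)
$N{\left(g \right)} = 2 g$
$\frac{1}{\left(314 + 283\right) + N{\left(P \right)}} = \frac{1}{\left(314 + 283\right) + 2 \left(-5\right)} = \frac{1}{597 - 10} = \frac{1}{587}$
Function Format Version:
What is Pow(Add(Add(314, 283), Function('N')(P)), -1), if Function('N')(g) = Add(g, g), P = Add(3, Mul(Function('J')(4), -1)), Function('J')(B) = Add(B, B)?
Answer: Rational(1, 587) ≈ 0.0017036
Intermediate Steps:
Function('J')(B) = Mul(2, B)
P = -5 (P = Add(3, Mul(Mul(2, 4), -1)) = Add(3, Mul(8, -1)) = Add(3, -8) = -5)
Function('N')(g) = Mul(2, g)
Pow(Add(Add(314, 283), Function('N')(P)), -1) = Pow(Add(Add(314, 283), Mul(2, -5)), -1) = Pow(Add(597, -10), -1) = Pow(587, -1) = Rational(1, 587)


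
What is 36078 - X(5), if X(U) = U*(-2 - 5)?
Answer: 36113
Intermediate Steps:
X(U) = -7*U (X(U) = U*(-7) = -7*U)
36078 - X(5) = 36078 - (-7)*5 = 36078 - 1*(-35) = 36078 + 35 = 36113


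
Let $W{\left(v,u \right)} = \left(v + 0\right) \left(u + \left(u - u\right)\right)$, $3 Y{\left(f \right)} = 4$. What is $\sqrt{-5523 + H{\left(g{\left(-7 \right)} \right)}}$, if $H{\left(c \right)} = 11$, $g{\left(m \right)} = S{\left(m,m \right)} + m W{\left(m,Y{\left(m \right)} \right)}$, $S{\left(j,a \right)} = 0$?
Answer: $2 i \sqrt{1378} \approx 74.243 i$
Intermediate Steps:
$Y{\left(f \right)} = \frac{4}{3}$ ($Y{\left(f \right)} = \frac{1}{3} \cdot 4 = \frac{4}{3}$)
$W{\left(v,u \right)} = u v$ ($W{\left(v,u \right)} = v \left(u + 0\right) = v u = u v$)
$g{\left(m \right)} = \frac{4 m^{2}}{3}$ ($g{\left(m \right)} = 0 + m \frac{4 m}{3} = 0 + \frac{4 m^{2}}{3} = \frac{4 m^{2}}{3}$)
$\sqrt{-5523 + H{\left(g{\left(-7 \right)} \right)}} = \sqrt{-5523 + 11} = \sqrt{-5512} = 2 i \sqrt{1378}$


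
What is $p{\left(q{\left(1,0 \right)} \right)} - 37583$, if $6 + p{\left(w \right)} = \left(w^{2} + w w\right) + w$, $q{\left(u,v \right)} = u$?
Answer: $-37586$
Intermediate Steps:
$p{\left(w \right)} = -6 + w + 2 w^{2}$ ($p{\left(w \right)} = -6 + \left(\left(w^{2} + w w\right) + w\right) = -6 + \left(\left(w^{2} + w^{2}\right) + w\right) = -6 + \left(2 w^{2} + w\right) = -6 + \left(w + 2 w^{2}\right) = -6 + w + 2 w^{2}$)
$p{\left(q{\left(1,0 \right)} \right)} - 37583 = \left(-6 + 1 + 2 \cdot 1^{2}\right) - 37583 = \left(-6 + 1 + 2 \cdot 1\right) - 37583 = \left(-6 + 1 + 2\right) - 37583 = -3 - 37583 = -37586$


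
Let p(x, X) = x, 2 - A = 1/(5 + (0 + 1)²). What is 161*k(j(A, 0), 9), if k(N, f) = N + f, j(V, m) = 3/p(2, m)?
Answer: 3381/2 ≈ 1690.5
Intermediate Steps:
A = 11/6 (A = 2 - 1/(5 + (0 + 1)²) = 2 - 1/(5 + 1²) = 2 - 1/(5 + 1) = 2 - 1/6 = 2 - 1*⅙ = 2 - ⅙ = 11/6 ≈ 1.8333)
j(V, m) = 3/2
161*k(j(A, 0), 9) = 161*(3/2 + 9) = 161*(21/2) = 3381/2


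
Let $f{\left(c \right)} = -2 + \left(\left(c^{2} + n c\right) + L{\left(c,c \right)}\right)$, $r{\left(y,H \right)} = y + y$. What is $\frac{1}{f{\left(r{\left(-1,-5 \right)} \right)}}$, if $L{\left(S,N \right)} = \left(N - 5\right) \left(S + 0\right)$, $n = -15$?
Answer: $\frac{1}{46} \approx 0.021739$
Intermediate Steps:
$L{\left(S,N \right)} = S \left(-5 + N\right)$ ($L{\left(S,N \right)} = \left(-5 + N\right) S = S \left(-5 + N\right)$)
$r{\left(y,H \right)} = 2 y$
$f{\left(c \right)} = -2 + c^{2} - 15 c + c \left(-5 + c\right)$ ($f{\left(c \right)} = -2 + \left(\left(c^{2} - 15 c\right) + c \left(-5 + c\right)\right) = -2 + \left(c^{2} - 15 c + c \left(-5 + c\right)\right) = -2 + c^{2} - 15 c + c \left(-5 + c\right)$)
$\frac{1}{f{\left(r{\left(-1,-5 \right)} \right)}} = \frac{1}{-2 - 20 \cdot 2 \left(-1\right) + 2 \left(2 \left(-1\right)\right)^{2}} = \frac{1}{-2 - -40 + 2 \left(-2\right)^{2}} = \frac{1}{-2 + 40 + 2 \cdot 4} = \frac{1}{-2 + 40 + 8} = \frac{1}{46}$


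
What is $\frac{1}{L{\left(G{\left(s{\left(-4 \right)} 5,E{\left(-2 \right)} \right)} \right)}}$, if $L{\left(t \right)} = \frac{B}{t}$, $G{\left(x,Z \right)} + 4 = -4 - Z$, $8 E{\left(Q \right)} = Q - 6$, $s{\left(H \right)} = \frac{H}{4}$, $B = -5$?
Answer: $\frac{7}{5} \approx 1.4$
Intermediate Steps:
$s{\left(H \right)} = \frac{H}{4}$ ($s{\left(H \right)} = H \frac{1}{4} = \frac{H}{4}$)
$E{\left(Q \right)} = - \frac{3}{4} + \frac{Q}{8}$ ($E{\left(Q \right)} = \frac{Q - 6}{8} = \frac{-6 + Q}{8} = - \frac{3}{4} + \frac{Q}{8}$)
$G{\left(x,Z \right)} = -8 - Z$ ($G{\left(x,Z \right)} = -4 - \left(4 + Z\right) = -8 - Z$)
$L{\left(t \right)} = - \frac{5}{t}$
$\frac{1}{L{\left(G{\left(s{\left(-4 \right)} 5,E{\left(-2 \right)} \right)} \right)}} = \frac{1}{\left(-5\right) \frac{1}{-8 - \left(- \frac{3}{4} + \frac{1}{8} \left(-2\right)\right)}} = \frac{1}{\left(-5\right) \frac{1}{-8 - \left(- \frac{3}{4} - \frac{1}{4}\right)}} = \frac{1}{\left(-5\right) \frac{1}{-8 - -1}} = \frac{1}{\left(-5\right) \frac{1}{-8 + 1}} = \frac{1}{\left(-5\right) \frac{1}{-7}} = \frac{1}{\left(-5\right) \left(- \frac{1}{7}\right)} = \frac{1}{\frac{5}{7}} = \frac{7}{5}$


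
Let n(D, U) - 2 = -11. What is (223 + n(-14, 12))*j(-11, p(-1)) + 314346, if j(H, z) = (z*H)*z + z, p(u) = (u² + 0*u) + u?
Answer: 314346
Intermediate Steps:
n(D, U) = -9 (n(D, U) = 2 - 11 = -9)
p(u) = u + u² (p(u) = (u² + 0) + u = u² + u = u + u²)
j(H, z) = z + H*z² (j(H, z) = (H*z)*z + z = H*z² + z = z + H*z²)
(223 + n(-14, 12))*j(-11, p(-1)) + 314346 = (223 - 9)*((-(1 - 1))*(1 - (-11)*(1 - 1))) + 314346 = 214*((-1*0)*(1 - (-11)*0)) + 314346 = 214*(0*(1 - 11*0)) + 314346 = 214*(0*(1 + 0)) + 314346 = 214*(0*1) + 314346 = 214*0 + 314346 = 0 + 314346 = 314346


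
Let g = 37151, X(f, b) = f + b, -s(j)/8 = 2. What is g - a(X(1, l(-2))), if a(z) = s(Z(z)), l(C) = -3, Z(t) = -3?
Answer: 37167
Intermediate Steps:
s(j) = -16 (s(j) = -8*2 = -16)
X(f, b) = b + f
a(z) = -16
g - a(X(1, l(-2))) = 37151 - 1*(-16) = 37151 + 16 = 37167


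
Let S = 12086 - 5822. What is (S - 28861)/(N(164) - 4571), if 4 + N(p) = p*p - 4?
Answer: -22597/22317 ≈ -1.0125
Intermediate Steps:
N(p) = -8 + p² (N(p) = -4 + (p*p - 4) = -4 + (p² - 4) = -4 + (-4 + p²) = -8 + p²)
S = 6264
(S - 28861)/(N(164) - 4571) = (6264 - 28861)/((-8 + 164²) - 4571) = -22597/((-8 + 26896) - 4571) = -22597/(26888 - 4571) = -22597/22317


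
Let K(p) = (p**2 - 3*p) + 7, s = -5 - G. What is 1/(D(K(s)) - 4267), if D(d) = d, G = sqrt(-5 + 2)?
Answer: -I/(13*sqrt(3) + 4223*I) ≈ -0.00023679 - 1.2626e-6*I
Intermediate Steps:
G = I*sqrt(3) (G = sqrt(-3) = I*sqrt(3) ≈ 1.732*I)
s = -5 - I*sqrt(3) ≈ -5.0 - 1.732*I
K(p) = 7 + p**2 - 3*p
1/(D(K(s)) - 4267) = 1/((7 + (-5 - I*sqrt(3))**2 - 3*(-5 - I*sqrt(3))) - 4267) = 1/((7 + (-5 - I*sqrt(3))**2 + (15 + 3*I*sqrt(3))) - 4267) = 1/((22 + (-5 - I*sqrt(3))**2 + 3*I*sqrt(3)) - 4267) = 1/(-4245 + (-5 - I*sqrt(3))**2 + 3*I*sqrt(3))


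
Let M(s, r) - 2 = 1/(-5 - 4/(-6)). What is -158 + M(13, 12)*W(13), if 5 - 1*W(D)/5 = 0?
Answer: -1479/13 ≈ -113.77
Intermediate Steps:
W(D) = 25 (W(D) = 25 - 5*0 = 25 + 0 = 25)
M(s, r) = 23/13 (M(s, r) = 2 + 1/(-5 - 4/(-6)) = 2 + 1/(-5 - 4*(-⅙)) = 2 + 1/(-5 + ⅔) = 2 + 1/(-13/3) = 2 - 3/13 = 23/13)
-158 + M(13, 12)*W(13) = -158 + (23/13)*25 = -158 + 575/13 = -1479/13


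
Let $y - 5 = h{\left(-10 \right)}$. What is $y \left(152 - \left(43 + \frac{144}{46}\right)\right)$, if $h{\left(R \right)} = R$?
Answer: $- \frac{12175}{23} \approx -529.35$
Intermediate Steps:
$y = -5$ ($y = 5 - 10 = -5$)
$y \left(152 - \left(43 + \frac{144}{46}\right)\right) = - 5 \left(152 - \left(43 + \frac{144}{46}\right)\right) = - 5 \left(152 - \frac{1061}{23}\right) = \left(-5\right) \frac{2435}{23} = - \frac{12175}{23}$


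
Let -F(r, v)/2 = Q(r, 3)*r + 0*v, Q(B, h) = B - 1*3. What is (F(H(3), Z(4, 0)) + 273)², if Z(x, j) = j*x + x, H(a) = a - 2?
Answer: 76729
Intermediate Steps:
Q(B, h) = -3 + B (Q(B, h) = B - 3 = -3 + B)
H(a) = -2 + a
Z(x, j) = x + j*x
F(r, v) = -2*r*(-3 + r) (F(r, v) = -2*((-3 + r)*r + 0*v) = -2*(r*(-3 + r) + 0) = -2*r*(-3 + r))
(F(H(3), Z(4, 0)) + 273)² = (2*(-2 + 3)*(3 - (-2 + 3)) + 273)² = (2*1*(3 - 1*1) + 273)² = (2*1*(3 - 1) + 273)² = (2*1*2 + 273)² = (4 + 273)² = 277² = 76729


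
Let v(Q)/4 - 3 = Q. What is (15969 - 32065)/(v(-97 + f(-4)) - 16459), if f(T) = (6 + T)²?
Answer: 16096/16819 ≈ 0.95701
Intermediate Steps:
v(Q) = 12 + 4*Q
(15969 - 32065)/(v(-97 + f(-4)) - 16459) = (15969 - 32065)/((12 + 4*(-97 + (6 - 4)²)) - 16459) = -16096/((12 + 4*(-97 + 2²)) - 16459) = -16096/((12 + 4*(-97 + 4)) - 16459) = -16096/((12 + 4*(-93)) - 16459) = -16096/((12 - 372) - 16459) = -16096/(-360 - 16459) = -16096/(-16819) = -16096*(-1/16819) = 16096/16819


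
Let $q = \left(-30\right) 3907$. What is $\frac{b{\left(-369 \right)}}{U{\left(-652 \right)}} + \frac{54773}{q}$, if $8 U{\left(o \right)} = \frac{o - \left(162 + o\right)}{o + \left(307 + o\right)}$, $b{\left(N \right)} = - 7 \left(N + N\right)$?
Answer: $\frac{89435441521}{351630} \approx 2.5435 \cdot 10^{5}$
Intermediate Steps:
$q = -117210$
$b{\left(N \right)} = - 14 N$ ($b{\left(N \right)} = - 7 \cdot 2 N = - 14 N$)
$U{\left(o \right)} = - \frac{81}{4 \left(307 + 2 o\right)}$ ($U{\left(o \right)} = \frac{\left(o - \left(162 + o\right)\right) \frac{1}{o + \left(307 + o\right)}}{8} = \frac{\left(-162\right) \frac{1}{307 + 2 o}}{8} = - \frac{81}{4 \left(307 + 2 o\right)}$)
$\frac{b{\left(-369 \right)}}{U{\left(-652 \right)}} + \frac{54773}{q} = \frac{\left(-14\right) \left(-369\right)}{\left(-81\right) \frac{1}{1228 + 8 \left(-652\right)}} + \frac{54773}{-117210} = \frac{5166}{\left(-81\right) \frac{1}{1228 - 5216}} + 54773 \left(- \frac{1}{117210}\right) = \frac{5166}{\left(-81\right) \frac{1}{-3988}} - \frac{54773}{117210} = \frac{5166}{\left(-81\right) \left(- \frac{1}{3988}\right)} - \frac{54773}{117210} = \frac{5166}{\frac{81}{3988}} - \frac{54773}{117210} = 5166 \cdot \frac{3988}{81} - \frac{54773}{117210} = \frac{2289112}{9} - \frac{54773}{117210} = \frac{89435441521}{351630}$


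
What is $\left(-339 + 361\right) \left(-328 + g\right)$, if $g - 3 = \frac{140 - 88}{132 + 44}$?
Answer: $- \frac{14287}{2} \approx -7143.5$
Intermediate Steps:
$g = \frac{145}{44}$ ($g = 3 + \frac{140 - 88}{132 + 44} = 3 + \frac{52}{176} = 3 + 52 \cdot \frac{1}{176} = 3 + \frac{13}{44} = \frac{145}{44} \approx 3.2955$)
$\left(-339 + 361\right) \left(-328 + g\right) = \left(-339 + 361\right) \left(-328 + \frac{145}{44}\right) = 22 \left(- \frac{14287}{44}\right) = - \frac{14287}{2}$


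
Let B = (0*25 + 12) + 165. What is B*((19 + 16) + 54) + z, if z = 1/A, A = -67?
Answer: 1055450/67 ≈ 15753.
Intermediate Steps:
B = 177 (B = (0 + 12) + 165 = 12 + 165 = 177)
z = -1/67 (z = 1/(-67) = -1/67 ≈ -0.014925)
B*((19 + 16) + 54) + z = 177*((19 + 16) + 54) - 1/67 = 177*(35 + 54) - 1/67 = 177*89 - 1/67 = 15753 - 1/67 = 1055450/67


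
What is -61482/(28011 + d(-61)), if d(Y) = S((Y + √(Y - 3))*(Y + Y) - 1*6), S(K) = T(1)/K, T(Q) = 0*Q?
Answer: -20494/9337 ≈ -2.1949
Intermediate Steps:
T(Q) = 0
S(K) = 0 (S(K) = 0/K = 0)
d(Y) = 0
-61482/(28011 + d(-61)) = -61482/(28011 + 0) = -61482/28011 = -61482*1/28011 = -20494/9337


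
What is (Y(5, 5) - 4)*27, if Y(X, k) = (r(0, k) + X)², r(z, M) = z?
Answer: 567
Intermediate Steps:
Y(X, k) = X² (Y(X, k) = (0 + X)² = X²)
(Y(5, 5) - 4)*27 = (5² - 4)*27 = (25 - 4)*27 = 21*27 = 567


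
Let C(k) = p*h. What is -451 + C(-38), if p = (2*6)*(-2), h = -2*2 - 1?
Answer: -331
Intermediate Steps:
h = -5 (h = -4 - 1 = -5)
p = -24 (p = 12*(-2) = -24)
C(k) = 120 (C(k) = -24*(-5) = 120)
-451 + C(-38) = -451 + 120 = -331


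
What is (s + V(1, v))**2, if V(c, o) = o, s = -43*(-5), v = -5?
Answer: 44100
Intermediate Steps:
s = 215
(s + V(1, v))**2 = (215 - 5)**2 = 210**2 = 44100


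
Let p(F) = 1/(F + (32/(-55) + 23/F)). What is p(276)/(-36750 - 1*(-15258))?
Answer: -55/325659321 ≈ -1.6889e-7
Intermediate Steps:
p(F) = 1/(-32/55 + F + 23/F) (p(F) = 1/(F + (32*(-1/55) + 23/F)) = 1/(F + (-32/55 + 23/F)) = 1/(-32/55 + F + 23/F))
p(276)/(-36750 - 1*(-15258)) = (55*276/(1265 - 32*276 + 55*276²))/(-36750 - 1*(-15258)) = (55*276/(1265 - 8832 + 55*76176))/(-36750 + 15258) = (55*276/(1265 - 8832 + 4189680))/(-21492) = (55*276/4182113)*(-1/21492) = (55*276*(1/4182113))*(-1/21492) = (660/181831)*(-1/21492) = -55/325659321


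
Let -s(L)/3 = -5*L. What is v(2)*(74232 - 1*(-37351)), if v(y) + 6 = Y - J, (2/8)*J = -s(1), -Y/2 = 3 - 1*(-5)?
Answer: 4240154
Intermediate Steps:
Y = -16 (Y = -2*(3 - 1*(-5)) = -2*(3 + 5) = -2*8 = -16)
s(L) = 15*L (s(L) = -(-15)*L = 15*L)
J = -60 (J = 4*(-15) = -60)
v(y) = 38 (v(y) = -6 + (-16 - 1*(-60)) = -6 + (-16 + 60) = -6 + 44 = 38)
v(2)*(74232 - 1*(-37351)) = 38*(74232 - 1*(-37351)) = 38*(74232 + 37351) = 38*111583 = 4240154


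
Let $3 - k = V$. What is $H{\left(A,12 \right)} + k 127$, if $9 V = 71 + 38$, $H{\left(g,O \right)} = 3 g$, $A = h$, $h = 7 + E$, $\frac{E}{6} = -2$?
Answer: $- \frac{10549}{9} \approx -1172.1$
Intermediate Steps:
$E = -12$ ($E = 6 \left(-2\right) = -12$)
$h = -5$ ($h = 7 - 12 = -5$)
$A = -5$
$V = \frac{109}{9}$ ($V = \frac{71 + 38}{9} = \frac{1}{9} \cdot 109 = \frac{109}{9} \approx 12.111$)
$k = - \frac{82}{9}$ ($k = 3 - \frac{109}{9} = - \frac{82}{9} \approx -9.1111$)
$H{\left(A,12 \right)} + k 127 = 3 \left(-5\right) - \frac{10414}{9} = -15 - \frac{10414}{9} = - \frac{10549}{9}$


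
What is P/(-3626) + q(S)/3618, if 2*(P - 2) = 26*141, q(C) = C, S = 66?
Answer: -1066619/2186478 ≈ -0.48783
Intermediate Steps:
P = 1835 (P = 2 + (26*141)/2 = 2 + (½)*3666 = 2 + 1833 = 1835)
P/(-3626) + q(S)/3618 = 1835/(-3626) + 66/3618 = 1835*(-1/3626) + 66*(1/3618) = -1835/3626 + 11/603 = -1066619/2186478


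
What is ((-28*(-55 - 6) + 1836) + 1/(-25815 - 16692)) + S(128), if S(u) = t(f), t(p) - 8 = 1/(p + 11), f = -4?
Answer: 1056936548/297549 ≈ 3552.1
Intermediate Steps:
t(p) = 8 + 1/(11 + p) (t(p) = 8 + 1/(p + 11) = 8 + 1/(11 + p))
S(u) = 57/7 (S(u) = (89 + 8*(-4))/(11 - 4) = (89 - 32)/7 = (⅐)*57 = 57/7)
((-28*(-55 - 6) + 1836) + 1/(-25815 - 16692)) + S(128) = ((-28*(-55 - 6) + 1836) + 1/(-25815 - 16692)) + 57/7 = ((-28*(-61) + 1836) + 1/(-42507)) + 57/7 = ((1708 + 1836) - 1/42507) + 57/7 = (3544 - 1/42507) + 57/7 = 150644807/42507 + 57/7 = 1056936548/297549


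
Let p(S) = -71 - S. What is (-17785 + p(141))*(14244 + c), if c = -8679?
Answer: -100153305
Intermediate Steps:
(-17785 + p(141))*(14244 + c) = (-17785 + (-71 - 1*141))*(14244 - 8679) = (-17785 + (-71 - 141))*5565 = (-17785 - 212)*5565 = -17997*5565 = -100153305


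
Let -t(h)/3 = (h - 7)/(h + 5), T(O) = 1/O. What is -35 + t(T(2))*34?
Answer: 941/11 ≈ 85.545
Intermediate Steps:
T(O) = 1/O
t(h) = -3*(-7 + h)/(5 + h) (t(h) = -3*(h - 7)/(h + 5) = -3*(-7 + h)/(5 + h))
-35 + t(T(2))*34 = -35 + (3*(7 - 1/2)/(5 + 1/2))*34 = -35 + (3*(7 - 1*1/2)/(5 + 1/2))*34 = -35 + (3*(7 - 1/2)/(11/2))*34 = -35 + (3*(2/11)*(13/2))*34 = -35 + (39/11)*34 = -35 + 1326/11 = 941/11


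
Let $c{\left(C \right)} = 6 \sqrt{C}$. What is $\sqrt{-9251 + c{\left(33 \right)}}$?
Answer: $\sqrt{-9251 + 6 \sqrt{33}} \approx 96.003 i$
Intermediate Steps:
$\sqrt{-9251 + c{\left(33 \right)}} = \sqrt{-9251 + 6 \sqrt{33}}$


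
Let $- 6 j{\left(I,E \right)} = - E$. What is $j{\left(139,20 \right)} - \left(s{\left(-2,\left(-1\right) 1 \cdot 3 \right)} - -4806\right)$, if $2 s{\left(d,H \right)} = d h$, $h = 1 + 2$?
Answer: $- \frac{14399}{3} \approx -4799.7$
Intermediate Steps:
$h = 3$
$s{\left(d,H \right)} = \frac{3 d}{2}$ ($s{\left(d,H \right)} = \frac{d 3}{2} = \frac{3 d}{2}$)
$j{\left(I,E \right)} = \frac{E}{6}$ ($j{\left(I,E \right)} = - \frac{\left(-1\right) E}{6} = \frac{E}{6}$)
$j{\left(139,20 \right)} - \left(s{\left(-2,\left(-1\right) 1 \cdot 3 \right)} - -4806\right) = \frac{1}{6} \cdot 20 - \left(\frac{3}{2} \left(-2\right) - -4806\right) = \frac{10}{3} - \left(-3 + 4806\right) = \frac{10}{3} - 4803 = - \frac{14399}{3}$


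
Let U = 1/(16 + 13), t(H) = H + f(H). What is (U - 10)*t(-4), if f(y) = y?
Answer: 2312/29 ≈ 79.724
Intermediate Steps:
t(H) = 2*H (t(H) = H + H = 2*H)
U = 1/29 ≈ 0.034483
(U - 10)*t(-4) = (1/29 - 10)*(2*(-4)) = -289/29*(-8) = 2312/29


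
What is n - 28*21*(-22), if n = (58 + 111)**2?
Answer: 41497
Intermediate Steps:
n = 28561 (n = 169**2 = 28561)
n - 28*21*(-22) = 28561 - 28*21*(-22) = 28561 - 588*(-22) = 28561 - 1*(-12936) = 28561 + 12936 = 41497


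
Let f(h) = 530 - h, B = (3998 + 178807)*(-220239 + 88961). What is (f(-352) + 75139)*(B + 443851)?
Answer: -1824339105813719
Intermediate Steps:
B = -23998274790 (B = 182805*(-131278) = -23998274790)
(f(-352) + 75139)*(B + 443851) = ((530 - 1*(-352)) + 75139)*(-23998274790 + 443851) = ((530 + 352) + 75139)*(-23997830939) = (882 + 75139)*(-23997830939) = 76021*(-23997830939) = -1824339105813719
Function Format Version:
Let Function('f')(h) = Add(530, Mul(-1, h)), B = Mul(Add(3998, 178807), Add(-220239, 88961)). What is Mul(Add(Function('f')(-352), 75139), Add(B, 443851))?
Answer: -1824339105813719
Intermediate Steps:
B = -23998274790 (B = Mul(182805, -131278) = -23998274790)
Mul(Add(Function('f')(-352), 75139), Add(B, 443851)) = Mul(Add(Add(530, Mul(-1, -352)), 75139), Add(-23998274790, 443851)) = Mul(Add(Add(530, 352), 75139), -23997830939) = Mul(Add(882, 75139), -23997830939) = Mul(76021, -23997830939) = -1824339105813719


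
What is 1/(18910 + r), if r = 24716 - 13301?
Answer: 1/30325 ≈ 3.2976e-5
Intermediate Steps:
r = 11415
1/(18910 + r) = 1/(18910 + 11415) = 1/30325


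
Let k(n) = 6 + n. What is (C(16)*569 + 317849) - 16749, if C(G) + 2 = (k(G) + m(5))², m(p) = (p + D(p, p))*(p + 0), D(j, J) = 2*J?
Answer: 5653683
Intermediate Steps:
m(p) = 3*p² (m(p) = (p + 2*p)*(p + 0) = (3*p)*p = 3*p²)
C(G) = -2 + (81 + G)² (C(G) = -2 + ((6 + G) + 3*5²)² = -2 + ((6 + G) + 3*25)² = -2 + ((6 + G) + 75)² = -2 + (81 + G)²)
(C(16)*569 + 317849) - 16749 = ((-2 + (81 + 16)²)*569 + 317849) - 16749 = ((-2 + 97²)*569 + 317849) - 16749 = ((-2 + 9409)*569 + 317849) - 16749 = (9407*569 + 317849) - 16749 = (5352583 + 317849) - 16749 = 5670432 - 16749 = 5653683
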